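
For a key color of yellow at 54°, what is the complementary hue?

234°

The complement sits 180° across the wheel.
54 + 180 = 234°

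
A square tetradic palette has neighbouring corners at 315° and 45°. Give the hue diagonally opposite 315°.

135°

A square tetradic scheme places four hues 90° apart; opposite corners are 180° apart.
315 + 180 = 495 → 495 − 360 = 135°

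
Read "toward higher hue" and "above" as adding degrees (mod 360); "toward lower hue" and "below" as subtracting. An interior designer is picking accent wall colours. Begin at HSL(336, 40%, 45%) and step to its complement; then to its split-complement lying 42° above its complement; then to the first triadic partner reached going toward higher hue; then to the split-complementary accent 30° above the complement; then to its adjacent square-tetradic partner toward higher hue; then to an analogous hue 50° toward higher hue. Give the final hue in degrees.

128°

+180° (complement): 336 + 180 = 516 → 516 − 360 = 156°
+222° (split-comp 42° ↑): 156 + 222 = 378 → 378 − 360 = 18°
+120° (triadic ↑): 18 + 120 = 138°
+210° (split-comp 30° ↑): 138 + 210 = 348°
+90° (square ↑): 348 + 90 = 438 → 438 − 360 = 78°
+50° (analog 50° ↑): 78 + 50 = 128°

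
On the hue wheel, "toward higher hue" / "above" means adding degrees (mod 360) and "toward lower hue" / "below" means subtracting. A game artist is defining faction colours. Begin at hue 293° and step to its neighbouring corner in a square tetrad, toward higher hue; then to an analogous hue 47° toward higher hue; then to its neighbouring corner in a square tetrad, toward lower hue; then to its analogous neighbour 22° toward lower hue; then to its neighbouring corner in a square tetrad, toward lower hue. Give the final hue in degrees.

+90° (square ↑): 293 + 90 = 383 → 383 − 360 = 23°
+47° (analog 47° ↑): 23 + 47 = 70°
−90° (square ↓): 70 − 90 = -20 → -20 + 360 = 340°
−22° (analog 22° ↓): 340 − 22 = 318°
−90° (square ↓): 318 − 90 = 228°

228°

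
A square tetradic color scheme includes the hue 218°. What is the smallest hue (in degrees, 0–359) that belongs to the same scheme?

A square tetradic scheme places four hues every 90°.
The full set through 218° is {38°, 128°, 218°, 308°}.

38°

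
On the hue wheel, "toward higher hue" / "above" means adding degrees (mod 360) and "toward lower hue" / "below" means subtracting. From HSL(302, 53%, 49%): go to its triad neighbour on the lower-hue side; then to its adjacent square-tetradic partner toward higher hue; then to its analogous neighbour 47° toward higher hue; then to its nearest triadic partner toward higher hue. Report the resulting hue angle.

triadic ↓ −120°: 302 − 120 = 182°
square ↑ +90°: 182 + 90 = 272°
analog 47° ↑ +47°: 272 + 47 = 319°
triadic ↑ +120°: 319 + 120 = 439 → 439 − 360 = 79°

79°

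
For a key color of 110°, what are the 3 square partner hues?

200°, 290°, 20°

110 + 90 = 200°
110 + 180 = 290°
110 + 270 = 380 → 380 − 360 = 20°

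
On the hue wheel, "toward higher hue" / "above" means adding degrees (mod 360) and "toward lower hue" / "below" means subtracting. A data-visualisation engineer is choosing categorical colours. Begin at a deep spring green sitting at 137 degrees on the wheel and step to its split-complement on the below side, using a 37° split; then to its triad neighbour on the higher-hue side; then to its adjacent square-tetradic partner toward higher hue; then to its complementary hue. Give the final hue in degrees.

310°

split-comp 37° ↓ +143°: 137 + 143 = 280°
triadic ↑ +120°: 280 + 120 = 400 → 400 − 360 = 40°
square ↑ +90°: 40 + 90 = 130°
complement +180°: 130 + 180 = 310°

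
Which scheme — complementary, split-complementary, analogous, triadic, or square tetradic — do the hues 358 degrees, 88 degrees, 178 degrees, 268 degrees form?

Sort the hues: 88°, 178°, 268°, 358°.
Successive gaps around the wheel: 90°, 90°, 90°, 90°.
Four hues every 90° form a square tetradic scheme.

square tetradic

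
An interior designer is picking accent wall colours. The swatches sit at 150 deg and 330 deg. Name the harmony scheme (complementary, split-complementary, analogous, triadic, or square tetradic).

complementary

Sort the hues: 150°, 330°.
Successive gaps around the wheel: 180°, 180°.
Two hues 180° apart are complementary.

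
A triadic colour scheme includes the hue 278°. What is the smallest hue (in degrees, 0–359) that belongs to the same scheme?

38°

A triad places three hues 120° apart.
The full set through 278° is {38°, 158°, 278°}.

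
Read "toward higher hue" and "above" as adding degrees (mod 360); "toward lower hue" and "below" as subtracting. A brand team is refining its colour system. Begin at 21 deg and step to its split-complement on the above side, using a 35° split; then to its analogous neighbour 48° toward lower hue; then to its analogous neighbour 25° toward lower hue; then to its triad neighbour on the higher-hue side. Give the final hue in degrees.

21 + 215 = 236°   (split-comp 35° ↑)
236 − 48 = 188°   (analog 48° ↓)
188 − 25 = 163°   (analog 25° ↓)
163 + 120 = 283°   (triadic ↑)

283°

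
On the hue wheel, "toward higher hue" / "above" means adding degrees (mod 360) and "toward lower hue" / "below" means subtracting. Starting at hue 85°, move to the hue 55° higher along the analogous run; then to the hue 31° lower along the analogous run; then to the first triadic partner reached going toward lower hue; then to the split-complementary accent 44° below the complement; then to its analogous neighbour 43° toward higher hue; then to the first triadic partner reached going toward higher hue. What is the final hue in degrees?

288°

analog 55° ↑ +55°: 85 + 55 = 140°
analog 31° ↓ −31°: 140 − 31 = 109°
triadic ↓ −120°: 109 − 120 = -11 → -11 + 360 = 349°
split-comp 44° ↓ +136°: 349 + 136 = 485 → 485 − 360 = 125°
analog 43° ↑ +43°: 125 + 43 = 168°
triadic ↑ +120°: 168 + 120 = 288°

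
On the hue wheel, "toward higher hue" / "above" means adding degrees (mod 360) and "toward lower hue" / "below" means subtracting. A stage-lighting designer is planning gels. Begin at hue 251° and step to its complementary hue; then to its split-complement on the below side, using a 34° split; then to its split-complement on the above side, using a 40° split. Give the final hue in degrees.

251 + 180 = 431 → 431 − 360 = 71°   (complement)
71 + 146 = 217°   (split-comp 34° ↓)
217 + 220 = 437 → 437 − 360 = 77°   (split-comp 40° ↑)

77°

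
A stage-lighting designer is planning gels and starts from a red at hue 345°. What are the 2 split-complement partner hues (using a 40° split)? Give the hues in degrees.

Split-complementary hues sit 40° either side of the complement.
Complement of 345°: 345 + 180 = 525 → 525 − 360 = 165°
165 − 40 = 125°
165 + 40 = 205°

125° and 205°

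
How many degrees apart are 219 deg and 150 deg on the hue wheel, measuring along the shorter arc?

69°

|219 − 150| = 69.
69 ≤ 180, so the shorter arc is 69°.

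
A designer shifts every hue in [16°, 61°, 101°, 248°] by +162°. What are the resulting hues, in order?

178°, 223°, 263°, 50°

16 + 162 = 178°
61 + 162 = 223°
101 + 162 = 263°
248 + 162 = 410 → 410 − 360 = 50°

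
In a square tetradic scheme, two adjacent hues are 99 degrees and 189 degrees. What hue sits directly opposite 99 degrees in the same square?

A square tetradic scheme places four hues 90° apart; opposite corners are 180° apart.
99 + 180 = 279°

279°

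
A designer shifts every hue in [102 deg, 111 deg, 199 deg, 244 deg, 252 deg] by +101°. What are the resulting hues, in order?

102 + 101 = 203°
111 + 101 = 212°
199 + 101 = 300°
244 + 101 = 345°
252 + 101 = 353°

203°, 212°, 300°, 345°, 353°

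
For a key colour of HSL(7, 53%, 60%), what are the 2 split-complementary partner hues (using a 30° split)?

Split-complementary hues sit 30° either side of the complement.
Complement of 7 degrees: 7 + 180 = 187°
187 − 30 = 157°
187 + 30 = 217°

157° and 217°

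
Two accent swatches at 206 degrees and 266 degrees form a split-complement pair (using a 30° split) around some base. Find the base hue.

56°

The accents sit 30° either side of the complement, so the complement is their short-arc midpoint on the wheel.
Short-arc midpoint of 206° and 266°: 236°.
Base is 180° from the complement: 236 − 180 = 56°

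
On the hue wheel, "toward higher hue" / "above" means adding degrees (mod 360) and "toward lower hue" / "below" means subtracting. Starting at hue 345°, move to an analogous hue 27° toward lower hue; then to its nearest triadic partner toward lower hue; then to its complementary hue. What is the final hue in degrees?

−27° (analog 27° ↓): 345 − 27 = 318°
−120° (triadic ↓): 318 − 120 = 198°
+180° (complement): 198 + 180 = 378 → 378 − 360 = 18°

18°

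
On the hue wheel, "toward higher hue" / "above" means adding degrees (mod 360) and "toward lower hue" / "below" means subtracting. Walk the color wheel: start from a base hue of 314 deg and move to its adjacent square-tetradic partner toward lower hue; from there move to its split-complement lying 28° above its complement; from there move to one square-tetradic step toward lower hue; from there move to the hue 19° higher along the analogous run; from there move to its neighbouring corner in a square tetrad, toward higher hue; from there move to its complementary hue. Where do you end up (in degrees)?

271°

−90° (square ↓): 314 − 90 = 224°
+208° (split-comp 28° ↑): 224 + 208 = 432 → 432 − 360 = 72°
−90° (square ↓): 72 − 90 = -18 → -18 + 360 = 342°
+19° (analog 19° ↑): 342 + 19 = 361 → 361 − 360 = 1°
+90° (square ↑): 1 + 90 = 91°
+180° (complement): 91 + 180 = 271°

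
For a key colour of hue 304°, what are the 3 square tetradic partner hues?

304 + 90 = 394 → 394 − 360 = 34°
304 + 180 = 484 → 484 − 360 = 124°
304 + 270 = 574 → 574 − 360 = 214°

34°, 124°, 214°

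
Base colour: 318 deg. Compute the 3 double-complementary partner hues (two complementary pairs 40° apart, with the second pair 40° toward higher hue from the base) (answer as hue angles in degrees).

A rectangular tetradic uses two complementary pairs 40° apart: offsets 0°, 40°, 180°, 220°.
318 + 40 = 358°
318 + 180 = 498 → 498 − 360 = 138°
318 + 220 = 538 → 538 − 360 = 178°

358°, 138° and 178°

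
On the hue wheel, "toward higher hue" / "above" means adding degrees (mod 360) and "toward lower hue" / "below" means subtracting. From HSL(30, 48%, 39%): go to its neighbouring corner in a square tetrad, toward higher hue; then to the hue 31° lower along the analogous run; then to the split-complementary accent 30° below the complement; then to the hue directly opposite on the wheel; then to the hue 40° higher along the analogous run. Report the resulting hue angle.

square ↑ +90°: 30 + 90 = 120°
analog 31° ↓ −31°: 120 − 31 = 89°
split-comp 30° ↓ +150°: 89 + 150 = 239°
complement +180°: 239 + 180 = 419 → 419 − 360 = 59°
analog 40° ↑ +40°: 59 + 40 = 99°

99°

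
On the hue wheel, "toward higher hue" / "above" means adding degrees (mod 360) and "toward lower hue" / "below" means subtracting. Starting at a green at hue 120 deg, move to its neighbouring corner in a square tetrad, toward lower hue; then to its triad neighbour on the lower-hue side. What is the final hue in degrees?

−90° (square ↓): 120 − 90 = 30°
−120° (triadic ↓): 30 − 120 = -90 → -90 + 360 = 270°

270°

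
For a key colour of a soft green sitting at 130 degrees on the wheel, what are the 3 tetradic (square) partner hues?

A square tetradic scheme places four hues every 90°.
130 + 90 = 220°
130 + 180 = 310°
130 + 270 = 400 → 400 − 360 = 40°

220°, 310°, and 40°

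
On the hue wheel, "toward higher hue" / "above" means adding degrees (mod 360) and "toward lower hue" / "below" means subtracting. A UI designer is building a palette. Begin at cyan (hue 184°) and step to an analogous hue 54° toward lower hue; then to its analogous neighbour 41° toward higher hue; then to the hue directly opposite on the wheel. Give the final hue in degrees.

351°

−54° (analog 54° ↓): 184 − 54 = 130°
+41° (analog 41° ↑): 130 + 41 = 171°
+180° (complement): 171 + 180 = 351°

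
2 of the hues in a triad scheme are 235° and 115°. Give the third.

355°

A triad places three hues 120° apart.
The full set through 115° is {115°, 235°, 355°}.
Given {115°, 235°}, the missing hue is 355°.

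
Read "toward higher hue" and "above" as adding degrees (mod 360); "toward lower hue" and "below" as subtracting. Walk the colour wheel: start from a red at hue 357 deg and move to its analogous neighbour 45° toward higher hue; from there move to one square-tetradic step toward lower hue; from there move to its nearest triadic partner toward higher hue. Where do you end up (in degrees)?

357 + 45 = 402 → 402 − 360 = 42°   (analog 45° ↑)
42 − 90 = -48 → -48 + 360 = 312°   (square ↓)
312 + 120 = 432 → 432 − 360 = 72°   (triadic ↑)

72°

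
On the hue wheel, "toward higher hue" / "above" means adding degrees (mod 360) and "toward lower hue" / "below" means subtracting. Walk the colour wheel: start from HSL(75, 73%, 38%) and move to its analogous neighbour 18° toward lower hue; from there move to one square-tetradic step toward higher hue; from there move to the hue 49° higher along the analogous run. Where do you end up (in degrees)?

analog 18° ↓ −18°: 75 − 18 = 57°
square ↑ +90°: 57 + 90 = 147°
analog 49° ↑ +49°: 147 + 49 = 196°

196°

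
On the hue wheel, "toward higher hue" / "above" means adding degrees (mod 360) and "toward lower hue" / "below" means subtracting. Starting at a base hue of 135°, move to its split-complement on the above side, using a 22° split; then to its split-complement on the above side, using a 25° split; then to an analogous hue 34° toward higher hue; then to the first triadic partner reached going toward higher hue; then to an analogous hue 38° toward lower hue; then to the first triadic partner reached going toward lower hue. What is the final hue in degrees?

+202° (split-comp 22° ↑): 135 + 202 = 337°
+205° (split-comp 25° ↑): 337 + 205 = 542 → 542 − 360 = 182°
+34° (analog 34° ↑): 182 + 34 = 216°
+120° (triadic ↑): 216 + 120 = 336°
−38° (analog 38° ↓): 336 − 38 = 298°
−120° (triadic ↓): 298 − 120 = 178°

178°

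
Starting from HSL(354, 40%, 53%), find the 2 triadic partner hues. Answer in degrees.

354 + 120 = 474 → 474 − 360 = 114°
354 + 240 = 594 → 594 − 360 = 234°

114° and 234°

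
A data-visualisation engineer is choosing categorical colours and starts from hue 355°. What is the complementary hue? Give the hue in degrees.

The complement sits 180° across the wheel.
355 + 180 = 535 → 535 − 360 = 175°

175°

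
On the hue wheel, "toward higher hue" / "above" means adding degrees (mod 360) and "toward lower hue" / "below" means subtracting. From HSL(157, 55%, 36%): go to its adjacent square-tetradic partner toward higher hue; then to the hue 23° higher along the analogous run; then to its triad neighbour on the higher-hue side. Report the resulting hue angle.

157 + 90 = 247°   (square ↑)
247 + 23 = 270°   (analog 23° ↑)
270 + 120 = 390 → 390 − 360 = 30°   (triadic ↑)

30°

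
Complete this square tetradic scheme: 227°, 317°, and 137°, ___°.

47°

A square tetradic scheme places four hues every 90°.
The full set through 137° is {47°, 137°, 227°, 317°}.
Given {137°, 227°, 317°}, the missing hue is 47°.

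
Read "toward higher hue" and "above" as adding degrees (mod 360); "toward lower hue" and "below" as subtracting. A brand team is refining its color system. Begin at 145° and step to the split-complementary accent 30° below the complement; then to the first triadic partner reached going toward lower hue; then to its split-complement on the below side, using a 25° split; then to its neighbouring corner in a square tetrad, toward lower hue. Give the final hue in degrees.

split-comp 30° ↓ +150°: 145 + 150 = 295°
triadic ↓ −120°: 295 − 120 = 175°
split-comp 25° ↓ +155°: 175 + 155 = 330°
square ↓ −90°: 330 − 90 = 240°

240°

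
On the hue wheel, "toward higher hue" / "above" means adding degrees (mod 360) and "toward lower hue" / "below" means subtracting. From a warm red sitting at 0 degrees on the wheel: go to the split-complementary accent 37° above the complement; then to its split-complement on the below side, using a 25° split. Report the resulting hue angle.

0 + 217 = 217°   (split-comp 37° ↑)
217 + 155 = 372 → 372 − 360 = 12°   (split-comp 25° ↓)

12°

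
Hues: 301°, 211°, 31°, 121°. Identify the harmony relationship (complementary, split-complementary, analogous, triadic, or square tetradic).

Sort the hues: 31°, 121°, 211°, 301°.
Successive gaps around the wheel: 90°, 90°, 90°, 90°.
Four hues every 90° form a square tetradic scheme.

square tetradic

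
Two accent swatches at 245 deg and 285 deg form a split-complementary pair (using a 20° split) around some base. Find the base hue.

85°

The accents sit 20° either side of the complement, so the complement is their short-arc midpoint on the wheel.
Short-arc midpoint of 245° and 285°: 265°.
Base is 180° from the complement: 265 − 180 = 85°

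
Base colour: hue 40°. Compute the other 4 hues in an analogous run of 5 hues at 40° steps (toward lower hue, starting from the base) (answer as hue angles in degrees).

Analogous hues sit every 40° along the wheel.
40 − 40 = 0°
40 − 80 = -40 → -40 + 360 = 320°
40 − 120 = -80 → -80 + 360 = 280°
40 − 160 = -120 → -120 + 360 = 240°

0°, 320°, 280°, 240°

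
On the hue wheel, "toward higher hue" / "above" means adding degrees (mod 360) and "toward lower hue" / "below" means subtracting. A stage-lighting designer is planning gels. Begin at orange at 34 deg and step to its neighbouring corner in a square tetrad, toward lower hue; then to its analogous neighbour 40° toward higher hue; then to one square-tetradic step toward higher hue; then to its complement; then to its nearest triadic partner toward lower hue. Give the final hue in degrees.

34 − 90 = -56 → -56 + 360 = 304°   (square ↓)
304 + 40 = 344°   (analog 40° ↑)
344 + 90 = 434 → 434 − 360 = 74°   (square ↑)
74 + 180 = 254°   (complement)
254 − 120 = 134°   (triadic ↓)

134°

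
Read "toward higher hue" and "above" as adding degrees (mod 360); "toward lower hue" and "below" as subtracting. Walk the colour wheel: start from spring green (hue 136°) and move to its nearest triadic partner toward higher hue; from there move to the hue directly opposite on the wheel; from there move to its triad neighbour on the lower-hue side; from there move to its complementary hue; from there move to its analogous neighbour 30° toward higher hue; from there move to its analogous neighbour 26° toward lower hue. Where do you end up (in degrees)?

140°

triadic ↑ +120°: 136 + 120 = 256°
complement +180°: 256 + 180 = 436 → 436 − 360 = 76°
triadic ↓ −120°: 76 − 120 = -44 → -44 + 360 = 316°
complement +180°: 316 + 180 = 496 → 496 − 360 = 136°
analog 30° ↑ +30°: 136 + 30 = 166°
analog 26° ↓ −26°: 166 − 26 = 140°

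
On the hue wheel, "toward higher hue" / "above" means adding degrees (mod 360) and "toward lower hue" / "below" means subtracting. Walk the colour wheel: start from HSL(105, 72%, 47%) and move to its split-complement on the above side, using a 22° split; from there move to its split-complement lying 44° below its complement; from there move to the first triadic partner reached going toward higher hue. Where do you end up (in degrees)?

split-comp 22° ↑ +202°: 105 + 202 = 307°
split-comp 44° ↓ +136°: 307 + 136 = 443 → 443 − 360 = 83°
triadic ↑ +120°: 83 + 120 = 203°

203°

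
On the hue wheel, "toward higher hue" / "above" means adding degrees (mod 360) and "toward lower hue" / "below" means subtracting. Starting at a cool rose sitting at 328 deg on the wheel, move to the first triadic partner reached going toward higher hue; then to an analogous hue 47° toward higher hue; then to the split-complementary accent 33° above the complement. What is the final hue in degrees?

348°

328 + 120 = 448 → 448 − 360 = 88°   (triadic ↑)
88 + 47 = 135°   (analog 47° ↑)
135 + 213 = 348°   (split-comp 33° ↑)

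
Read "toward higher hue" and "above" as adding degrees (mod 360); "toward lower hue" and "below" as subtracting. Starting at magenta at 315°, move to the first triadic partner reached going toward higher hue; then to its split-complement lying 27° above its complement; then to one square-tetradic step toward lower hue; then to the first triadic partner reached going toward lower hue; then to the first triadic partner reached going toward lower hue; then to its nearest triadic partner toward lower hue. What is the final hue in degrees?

triadic ↑ +120°: 315 + 120 = 435 → 435 − 360 = 75°
split-comp 27° ↑ +207°: 75 + 207 = 282°
square ↓ −90°: 282 − 90 = 192°
triadic ↓ −120°: 192 − 120 = 72°
triadic ↓ −120°: 72 − 120 = -48 → -48 + 360 = 312°
triadic ↓ −120°: 312 − 120 = 192°

192°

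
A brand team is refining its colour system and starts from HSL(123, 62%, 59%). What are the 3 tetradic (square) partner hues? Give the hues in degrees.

213°, 303° and 33°

A square tetradic scheme places four hues every 90°.
123 + 90 = 213°
123 + 180 = 303°
123 + 270 = 393 → 393 − 360 = 33°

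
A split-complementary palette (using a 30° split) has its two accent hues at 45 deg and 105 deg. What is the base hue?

The accents sit 30° either side of the complement, so the complement is their short-arc midpoint on the wheel.
Short-arc midpoint of 45° and 105°: 75°.
Base is 180° from the complement: 75 − 180 = -105 → -105 + 360 = 255°

255°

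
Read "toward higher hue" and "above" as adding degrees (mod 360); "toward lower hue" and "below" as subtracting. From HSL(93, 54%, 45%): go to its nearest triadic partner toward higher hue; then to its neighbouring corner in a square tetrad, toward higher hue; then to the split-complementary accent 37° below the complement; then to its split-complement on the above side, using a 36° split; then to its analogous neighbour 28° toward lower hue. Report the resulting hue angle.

274°

93 + 120 = 213°   (triadic ↑)
213 + 90 = 303°   (square ↑)
303 + 143 = 446 → 446 − 360 = 86°   (split-comp 37° ↓)
86 + 216 = 302°   (split-comp 36° ↑)
302 − 28 = 274°   (analog 28° ↓)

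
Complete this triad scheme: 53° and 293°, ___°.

A triad places three hues 120° apart.
The full set through 53° is {53°, 173°, 293°}.
Given {53°, 293°}, the missing hue is 173°.

173°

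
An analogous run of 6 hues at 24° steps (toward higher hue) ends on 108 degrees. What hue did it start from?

348°

5 steps of 24° (toward higher hue) give a net shift of +120°.
Start = end − shift: 108 − 120 = -12 → -12 + 360 = 348°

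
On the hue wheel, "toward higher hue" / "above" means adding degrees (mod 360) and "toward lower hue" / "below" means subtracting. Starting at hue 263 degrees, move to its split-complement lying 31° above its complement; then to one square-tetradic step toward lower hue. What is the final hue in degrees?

263 + 211 = 474 → 474 − 360 = 114°   (split-comp 31° ↑)
114 − 90 = 24°   (square ↓)

24°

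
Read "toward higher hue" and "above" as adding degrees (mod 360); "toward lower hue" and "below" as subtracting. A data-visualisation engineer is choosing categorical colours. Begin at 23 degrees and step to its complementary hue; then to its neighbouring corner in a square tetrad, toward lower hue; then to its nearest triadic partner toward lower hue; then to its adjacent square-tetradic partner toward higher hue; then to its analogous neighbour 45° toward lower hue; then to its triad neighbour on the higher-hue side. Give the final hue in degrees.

23 + 180 = 203°   (complement)
203 − 90 = 113°   (square ↓)
113 − 120 = -7 → -7 + 360 = 353°   (triadic ↓)
353 + 90 = 443 → 443 − 360 = 83°   (square ↑)
83 − 45 = 38°   (analog 45° ↓)
38 + 120 = 158°   (triadic ↑)

158°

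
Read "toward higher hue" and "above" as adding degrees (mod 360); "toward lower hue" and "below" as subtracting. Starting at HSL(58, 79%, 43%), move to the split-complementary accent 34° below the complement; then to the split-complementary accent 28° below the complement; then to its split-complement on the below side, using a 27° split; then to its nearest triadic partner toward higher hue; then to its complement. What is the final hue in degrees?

+146° (split-comp 34° ↓): 58 + 146 = 204°
+152° (split-comp 28° ↓): 204 + 152 = 356°
+153° (split-comp 27° ↓): 356 + 153 = 509 → 509 − 360 = 149°
+120° (triadic ↑): 149 + 120 = 269°
+180° (complement): 269 + 180 = 449 → 449 − 360 = 89°

89°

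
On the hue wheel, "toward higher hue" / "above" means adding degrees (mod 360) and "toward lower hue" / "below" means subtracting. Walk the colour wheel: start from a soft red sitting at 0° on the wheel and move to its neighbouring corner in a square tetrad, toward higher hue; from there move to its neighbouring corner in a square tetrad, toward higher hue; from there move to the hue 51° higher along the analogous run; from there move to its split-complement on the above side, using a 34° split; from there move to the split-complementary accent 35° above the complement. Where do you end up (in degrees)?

square ↑ +90°: 0 + 90 = 90°
square ↑ +90°: 90 + 90 = 180°
analog 51° ↑ +51°: 180 + 51 = 231°
split-comp 34° ↑ +214°: 231 + 214 = 445 → 445 − 360 = 85°
split-comp 35° ↑ +215°: 85 + 215 = 300°

300°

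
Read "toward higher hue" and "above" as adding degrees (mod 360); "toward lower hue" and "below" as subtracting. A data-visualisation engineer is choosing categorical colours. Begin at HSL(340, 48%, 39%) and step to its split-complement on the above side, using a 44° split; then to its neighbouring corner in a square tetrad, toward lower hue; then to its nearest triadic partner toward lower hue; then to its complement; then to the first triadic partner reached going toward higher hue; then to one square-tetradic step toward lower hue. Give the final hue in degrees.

204°

340 + 224 = 564 → 564 − 360 = 204°   (split-comp 44° ↑)
204 − 90 = 114°   (square ↓)
114 − 120 = -6 → -6 + 360 = 354°   (triadic ↓)
354 + 180 = 534 → 534 − 360 = 174°   (complement)
174 + 120 = 294°   (triadic ↑)
294 − 90 = 204°   (square ↓)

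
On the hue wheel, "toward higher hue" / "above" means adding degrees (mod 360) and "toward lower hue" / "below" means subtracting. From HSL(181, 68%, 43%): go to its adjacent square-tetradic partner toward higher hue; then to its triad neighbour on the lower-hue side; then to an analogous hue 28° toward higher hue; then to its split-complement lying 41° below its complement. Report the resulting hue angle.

318°

square ↑ +90°: 181 + 90 = 271°
triadic ↓ −120°: 271 − 120 = 151°
analog 28° ↑ +28°: 151 + 28 = 179°
split-comp 41° ↓ +139°: 179 + 139 = 318°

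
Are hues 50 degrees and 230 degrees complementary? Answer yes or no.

yes

Angular distance: |50 − 230| = 180 = 180°.
Complementary requires 180°.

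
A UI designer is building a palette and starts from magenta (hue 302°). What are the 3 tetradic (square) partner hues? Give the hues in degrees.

A square tetradic scheme places four hues every 90°.
302 + 90 = 392 → 392 − 360 = 32°
302 + 180 = 482 → 482 − 360 = 122°
302 + 270 = 572 → 572 − 360 = 212°

32°, 122°, and 212°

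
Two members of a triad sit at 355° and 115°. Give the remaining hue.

A triad spaces three hues 120° apart.
The full set is {115°, 235°, 355°}.

235°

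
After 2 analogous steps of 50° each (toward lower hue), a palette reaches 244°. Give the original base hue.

344°

2 steps of 50° (toward lower hue) give a net shift of −100°.
Start = end − shift: 244 + 100 = 344°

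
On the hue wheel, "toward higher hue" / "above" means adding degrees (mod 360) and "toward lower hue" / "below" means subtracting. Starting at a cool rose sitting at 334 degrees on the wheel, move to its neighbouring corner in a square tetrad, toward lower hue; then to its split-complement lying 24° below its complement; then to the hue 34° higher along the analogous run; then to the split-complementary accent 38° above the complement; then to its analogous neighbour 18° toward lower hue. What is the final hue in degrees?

−90° (square ↓): 334 − 90 = 244°
+156° (split-comp 24° ↓): 244 + 156 = 400 → 400 − 360 = 40°
+34° (analog 34° ↑): 40 + 34 = 74°
+218° (split-comp 38° ↑): 74 + 218 = 292°
−18° (analog 18° ↓): 292 − 18 = 274°

274°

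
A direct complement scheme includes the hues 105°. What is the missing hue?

285°

The complement sits 180° across the wheel.
The full set through 105° is {105°, 285°}.
Given {105°}, the missing hue is 285°.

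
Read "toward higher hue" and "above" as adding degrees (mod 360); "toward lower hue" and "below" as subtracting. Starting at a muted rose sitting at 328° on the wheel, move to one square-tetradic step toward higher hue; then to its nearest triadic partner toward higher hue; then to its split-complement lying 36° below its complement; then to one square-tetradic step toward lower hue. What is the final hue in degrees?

square ↑ +90°: 328 + 90 = 418 → 418 − 360 = 58°
triadic ↑ +120°: 58 + 120 = 178°
split-comp 36° ↓ +144°: 178 + 144 = 322°
square ↓ −90°: 322 − 90 = 232°

232°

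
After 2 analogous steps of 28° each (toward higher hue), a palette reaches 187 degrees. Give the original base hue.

131°

2 steps of 28° (toward higher hue) give a net shift of +56°.
Start = end − shift: 187 − 56 = 131°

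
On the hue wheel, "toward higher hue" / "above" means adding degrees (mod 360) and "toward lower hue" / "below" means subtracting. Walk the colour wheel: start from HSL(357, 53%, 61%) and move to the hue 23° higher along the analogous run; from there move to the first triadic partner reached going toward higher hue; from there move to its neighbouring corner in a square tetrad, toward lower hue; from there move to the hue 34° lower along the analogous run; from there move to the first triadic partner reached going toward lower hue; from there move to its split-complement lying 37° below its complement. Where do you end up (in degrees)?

39°

+23° (analog 23° ↑): 357 + 23 = 380 → 380 − 360 = 20°
+120° (triadic ↑): 20 + 120 = 140°
−90° (square ↓): 140 − 90 = 50°
−34° (analog 34° ↓): 50 − 34 = 16°
−120° (triadic ↓): 16 − 120 = -104 → -104 + 360 = 256°
+143° (split-comp 37° ↓): 256 + 143 = 399 → 399 − 360 = 39°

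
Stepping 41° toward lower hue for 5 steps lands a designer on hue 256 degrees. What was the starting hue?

5 steps of 41° (toward lower hue) give a net shift of −205°.
Start = end − shift: 256 + 205 = 461 → 461 − 360 = 101°

101°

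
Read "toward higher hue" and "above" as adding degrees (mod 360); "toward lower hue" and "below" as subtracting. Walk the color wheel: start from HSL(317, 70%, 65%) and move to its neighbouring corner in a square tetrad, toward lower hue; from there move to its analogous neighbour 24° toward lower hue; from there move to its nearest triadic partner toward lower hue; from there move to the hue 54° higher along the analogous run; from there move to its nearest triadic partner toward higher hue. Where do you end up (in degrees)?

257°

−90° (square ↓): 317 − 90 = 227°
−24° (analog 24° ↓): 227 − 24 = 203°
−120° (triadic ↓): 203 − 120 = 83°
+54° (analog 54° ↑): 83 + 54 = 137°
+120° (triadic ↑): 137 + 120 = 257°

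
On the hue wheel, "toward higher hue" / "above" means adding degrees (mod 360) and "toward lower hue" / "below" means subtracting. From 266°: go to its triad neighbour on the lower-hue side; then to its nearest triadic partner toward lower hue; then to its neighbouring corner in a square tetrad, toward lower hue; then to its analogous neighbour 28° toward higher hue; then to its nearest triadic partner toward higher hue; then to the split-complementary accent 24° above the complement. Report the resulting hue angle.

triadic ↓ −120°: 266 − 120 = 146°
triadic ↓ −120°: 146 − 120 = 26°
square ↓ −90°: 26 − 90 = -64 → -64 + 360 = 296°
analog 28° ↑ +28°: 296 + 28 = 324°
triadic ↑ +120°: 324 + 120 = 444 → 444 − 360 = 84°
split-comp 24° ↑ +204°: 84 + 204 = 288°

288°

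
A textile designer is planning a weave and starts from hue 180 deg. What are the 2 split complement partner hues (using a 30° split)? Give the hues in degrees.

330° and 30°

Complement of 180 deg: 180 + 180 = 360 → 360 − 360 = 0°
0 − 30 = -30 → -30 + 360 = 330°
0 + 30 = 30°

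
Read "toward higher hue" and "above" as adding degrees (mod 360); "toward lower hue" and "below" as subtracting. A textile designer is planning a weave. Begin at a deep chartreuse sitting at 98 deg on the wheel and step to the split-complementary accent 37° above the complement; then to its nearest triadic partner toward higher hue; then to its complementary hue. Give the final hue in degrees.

98 + 217 = 315°   (split-comp 37° ↑)
315 + 120 = 435 → 435 − 360 = 75°   (triadic ↑)
75 + 180 = 255°   (complement)

255°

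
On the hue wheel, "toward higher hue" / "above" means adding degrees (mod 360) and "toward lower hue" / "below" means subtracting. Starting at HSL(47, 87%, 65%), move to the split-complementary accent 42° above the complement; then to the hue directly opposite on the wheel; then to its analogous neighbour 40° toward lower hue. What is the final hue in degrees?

47 + 222 = 269°   (split-comp 42° ↑)
269 + 180 = 449 → 449 − 360 = 89°   (complement)
89 − 40 = 49°   (analog 40° ↓)

49°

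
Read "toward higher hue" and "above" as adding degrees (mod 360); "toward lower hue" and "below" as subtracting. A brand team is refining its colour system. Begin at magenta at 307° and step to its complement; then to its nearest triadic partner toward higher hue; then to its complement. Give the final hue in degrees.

67°

+180° (complement): 307 + 180 = 487 → 487 − 360 = 127°
+120° (triadic ↑): 127 + 120 = 247°
+180° (complement): 247 + 180 = 427 → 427 − 360 = 67°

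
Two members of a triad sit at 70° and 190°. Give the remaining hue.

310°

A triad spaces three hues 120° apart.
The full set is {70°, 190°, 310°}.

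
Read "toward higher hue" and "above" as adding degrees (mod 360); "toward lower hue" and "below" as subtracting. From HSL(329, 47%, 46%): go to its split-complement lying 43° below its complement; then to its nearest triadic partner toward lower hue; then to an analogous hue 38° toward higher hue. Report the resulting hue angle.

24°

split-comp 43° ↓ +137°: 329 + 137 = 466 → 466 − 360 = 106°
triadic ↓ −120°: 106 − 120 = -14 → -14 + 360 = 346°
analog 38° ↑ +38°: 346 + 38 = 384 → 384 − 360 = 24°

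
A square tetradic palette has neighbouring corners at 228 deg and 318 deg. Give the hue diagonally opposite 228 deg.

48°

A square tetradic scheme places four hues 90° apart; opposite corners are 180° apart.
228 + 180 = 408 → 408 − 360 = 48°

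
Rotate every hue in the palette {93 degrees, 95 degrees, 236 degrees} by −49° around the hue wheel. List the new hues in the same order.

44°, 46°, 187°

93 − 49 = 44°
95 − 49 = 46°
236 − 49 = 187°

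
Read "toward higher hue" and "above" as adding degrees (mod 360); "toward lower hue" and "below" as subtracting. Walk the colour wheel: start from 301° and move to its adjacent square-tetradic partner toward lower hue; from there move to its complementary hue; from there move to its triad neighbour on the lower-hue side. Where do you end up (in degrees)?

301 − 90 = 211°   (square ↓)
211 + 180 = 391 → 391 − 360 = 31°   (complement)
31 − 120 = -89 → -89 + 360 = 271°   (triadic ↓)

271°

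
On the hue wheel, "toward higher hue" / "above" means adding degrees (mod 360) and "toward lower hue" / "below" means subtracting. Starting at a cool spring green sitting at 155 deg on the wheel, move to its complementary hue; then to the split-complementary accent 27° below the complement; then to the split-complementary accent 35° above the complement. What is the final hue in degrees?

complement +180°: 155 + 180 = 335°
split-comp 27° ↓ +153°: 335 + 153 = 488 → 488 − 360 = 128°
split-comp 35° ↑ +215°: 128 + 215 = 343°

343°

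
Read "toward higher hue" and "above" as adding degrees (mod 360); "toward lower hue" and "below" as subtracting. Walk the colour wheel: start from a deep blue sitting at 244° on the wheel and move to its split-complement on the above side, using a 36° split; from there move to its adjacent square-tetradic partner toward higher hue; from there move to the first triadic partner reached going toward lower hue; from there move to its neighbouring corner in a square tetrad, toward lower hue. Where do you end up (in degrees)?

340°

244 + 216 = 460 → 460 − 360 = 100°   (split-comp 36° ↑)
100 + 90 = 190°   (square ↑)
190 − 120 = 70°   (triadic ↓)
70 − 90 = -20 → -20 + 360 = 340°   (square ↓)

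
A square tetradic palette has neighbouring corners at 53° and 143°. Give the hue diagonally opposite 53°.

A square tetradic scheme places four hues 90° apart; opposite corners are 180° apart.
53 + 180 = 233°

233°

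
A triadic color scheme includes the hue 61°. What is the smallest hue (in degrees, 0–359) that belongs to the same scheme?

A triad places three hues 120° apart.
The full set through 61° is {61°, 181°, 301°}.

61°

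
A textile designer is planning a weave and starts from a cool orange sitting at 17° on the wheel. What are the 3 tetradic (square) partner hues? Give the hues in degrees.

107°, 197°, 287°

A square tetradic scheme places four hues every 90°.
17 + 90 = 107°
17 + 180 = 197°
17 + 270 = 287°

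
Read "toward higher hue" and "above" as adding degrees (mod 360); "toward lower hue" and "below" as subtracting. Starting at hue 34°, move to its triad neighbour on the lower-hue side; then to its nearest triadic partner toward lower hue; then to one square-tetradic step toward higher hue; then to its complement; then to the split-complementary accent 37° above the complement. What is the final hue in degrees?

281°

triadic ↓ −120°: 34 − 120 = -86 → -86 + 360 = 274°
triadic ↓ −120°: 274 − 120 = 154°
square ↑ +90°: 154 + 90 = 244°
complement +180°: 244 + 180 = 424 → 424 − 360 = 64°
split-comp 37° ↑ +217°: 64 + 217 = 281°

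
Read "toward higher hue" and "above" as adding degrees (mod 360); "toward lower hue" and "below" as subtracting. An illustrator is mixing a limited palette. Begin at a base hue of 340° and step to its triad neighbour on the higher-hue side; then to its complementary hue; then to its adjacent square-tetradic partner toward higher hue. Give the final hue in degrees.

+120° (triadic ↑): 340 + 120 = 460 → 460 − 360 = 100°
+180° (complement): 100 + 180 = 280°
+90° (square ↑): 280 + 90 = 370 → 370 − 360 = 10°

10°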